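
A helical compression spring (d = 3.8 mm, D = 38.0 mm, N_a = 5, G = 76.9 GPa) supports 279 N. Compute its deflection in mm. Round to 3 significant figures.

k = Gd⁴/(8D³N_a) = (76.9×10³)(3.8⁴)/(8·38.0³·5) = 7.3055 N/mm
δ = F/k = 279 / 7.3055 = 38.19 mm

38.2 mm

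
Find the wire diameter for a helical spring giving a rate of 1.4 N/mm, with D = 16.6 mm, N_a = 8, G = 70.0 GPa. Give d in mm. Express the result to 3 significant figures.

1.56 mm

d = (8D³N_a·k / G)^(1/4) = (8·16.6³·8·1.4 / (70.0×10³))^0.25
  = (5.8551)^0.25 = 1.5555 mm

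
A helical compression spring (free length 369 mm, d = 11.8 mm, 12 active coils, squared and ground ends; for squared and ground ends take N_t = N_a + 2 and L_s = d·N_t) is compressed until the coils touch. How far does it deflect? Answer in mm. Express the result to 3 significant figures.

N_t = 14; L_s = 11.8·14 = 165.2 mm
δ_solid = L₀ − L_s = 369 − 165.2 = 203.8 mm

204 mm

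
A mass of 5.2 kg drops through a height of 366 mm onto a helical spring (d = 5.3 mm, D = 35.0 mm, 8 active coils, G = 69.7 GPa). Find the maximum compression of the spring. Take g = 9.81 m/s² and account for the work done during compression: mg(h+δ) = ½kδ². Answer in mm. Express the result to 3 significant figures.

k = Gd⁴/(8D³N_a) = (69.7×10³)(5.3⁴)/(8·35.0³·8) = 20.043 N/mm
W = mg = 5.2 × 9.81 = 51.012 N
½kδ² − Wδ − Wh = 0 → δ = (W + √(W² + 2kWh))/k
δ = (51.012 + √(2602.2 + 748403))/20.043 = (51.012 + 866.61)/20.043 = 45.784 mm

45.8 mm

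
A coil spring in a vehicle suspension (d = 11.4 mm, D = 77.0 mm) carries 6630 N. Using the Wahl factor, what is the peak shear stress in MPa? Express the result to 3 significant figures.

Spring index C = D/d = 77.0/11.4 = 6.7544
K_W = (4C−1)/(4C−4) + 0.615/C = 26.018/23.018 + 0.0911 = 1.2214
τ₀ = 8FD/(πd³) = 8·6630·77.0/(π·11.4³) = 4.08408e+06/4654.4 = 877.47 MPa
τ_max = K·τ₀ = 1.2214 × 877.47 = 1071.7 MPa

1070 MPa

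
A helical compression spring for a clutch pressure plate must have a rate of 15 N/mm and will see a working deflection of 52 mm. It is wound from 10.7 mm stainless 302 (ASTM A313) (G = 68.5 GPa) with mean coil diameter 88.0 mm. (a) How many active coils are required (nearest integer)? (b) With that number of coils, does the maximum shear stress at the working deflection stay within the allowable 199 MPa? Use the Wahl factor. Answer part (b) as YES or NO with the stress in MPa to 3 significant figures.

(a) 11 coils; (b) YES, τ_max = 168 MPa

N_a = Gd⁴/(8D³k) = (68.5×10³)(10.7⁴)/(8·88.0³·15) = 10.98 → N_a = 11
Actual rate k = Gd⁴/(8D³·11) = 14.973 N/mm
Working load F = kδ = 14.973·52 = 778.57 N
C = 88.0/10.7 = 8.2243; K_W = (4C−1)/(4C−4)+0.615/C = 1.1786
τ_max = K_W·8FD/(πd³) = 1.1786·142.42 = 167.85 MPa
τ_max ≤ 199 MPa → acceptable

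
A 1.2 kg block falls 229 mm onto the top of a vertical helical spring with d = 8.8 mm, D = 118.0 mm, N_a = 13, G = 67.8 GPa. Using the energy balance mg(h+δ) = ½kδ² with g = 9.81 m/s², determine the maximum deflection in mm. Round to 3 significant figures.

52.8 mm

k = Gd⁴/(8D³N_a) = (67.8×10³)(8.8⁴)/(8·118.0³·13) = 2.3795 N/mm
W = mg = 1.2 × 9.81 = 11.772 N
½kδ² − Wδ − Wh = 0 → δ = (W + √(W² + 2kWh))/k
δ = (11.772 + √(138.58 + 12829.1))/2.3795 = (11.772 + 113.88)/2.3795 = 52.805 mm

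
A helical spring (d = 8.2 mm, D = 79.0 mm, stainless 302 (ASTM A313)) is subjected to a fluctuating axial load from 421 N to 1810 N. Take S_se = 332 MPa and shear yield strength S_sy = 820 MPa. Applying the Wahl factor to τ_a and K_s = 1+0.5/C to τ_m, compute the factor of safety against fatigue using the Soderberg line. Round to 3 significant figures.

C = D/d = 79.0/8.2 = 9.6341; K_W = (4C−1)/(4C−4)+0.615/C = 1.1507; K_s = 1+0.5/C = 1.0519
F_a = (F_max−F_min)/2 = 694.5 N; F_m = (F_max+F_min)/2 = 1115.5 N
τ_a = K_W·8F_aD/(πd³) = 1.1507 × 253.39 = 291.58 MPa
τ_m = K_s·8F_mD/(πd³) = 1.0519 × 407 = 428.12 MPa
Soderberg: 1/n_f = τ_a/S_se + τ_m/S_sy = 291.58/332 + 428.12/820 = 0.87826 + 0.52210 = 1.4004
n_f = 1/1.4004 = 0.7141

0.714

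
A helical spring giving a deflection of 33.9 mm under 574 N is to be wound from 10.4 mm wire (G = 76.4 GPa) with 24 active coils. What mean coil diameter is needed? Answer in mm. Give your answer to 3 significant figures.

65.0 mm

Required rate k = F/δ = 574/33.9 = 16.932 N/mm
D = (Gd⁴/(8N_a·k))^(1/3) = (76.4×10³·10.4⁴/(8·24·16.932))^(1/3)
  = (274924)^(1/3) = 65.0236 mm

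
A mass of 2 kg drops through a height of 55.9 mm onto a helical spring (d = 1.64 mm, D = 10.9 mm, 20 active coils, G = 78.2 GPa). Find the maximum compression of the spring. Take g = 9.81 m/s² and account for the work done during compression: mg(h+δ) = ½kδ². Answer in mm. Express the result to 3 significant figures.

36.4 mm

k = Gd⁴/(8D³N_a) = (78.2×10³)(1.64⁴)/(8·10.9³·20) = 2.7301 N/mm
W = mg = 2 × 9.81 = 19.62 N
½kδ² − Wδ − Wh = 0 → δ = (W + √(W² + 2kWh))/k
δ = (19.62 + √(384.94 + 5988.57))/2.7301 = (19.62 + 79.834)/2.7301 = 36.428 mm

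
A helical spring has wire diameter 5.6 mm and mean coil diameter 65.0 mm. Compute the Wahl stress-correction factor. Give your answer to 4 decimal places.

C = D/d = 65.0/5.6 = 11.6071
K_W = (4C−1)/(4C−4) + 0.615/C = 45.429/42.429 + 0.0530 = 1.1237

1.1237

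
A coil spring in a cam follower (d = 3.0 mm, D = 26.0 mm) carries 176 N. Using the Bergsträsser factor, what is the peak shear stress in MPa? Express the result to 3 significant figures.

500 MPa

Spring index C = D/d = 26.0/3.0 = 8.6667
K_B = (4C+2)/(4C−3) = 36.667/31.667 = 1.1579
τ₀ = 8FD/(πd³) = 8·176·26.0/(π·3.0³) = 36608/84.823 = 431.58 MPa
τ_max = K·τ₀ = 1.1579 × 431.58 = 499.73 MPa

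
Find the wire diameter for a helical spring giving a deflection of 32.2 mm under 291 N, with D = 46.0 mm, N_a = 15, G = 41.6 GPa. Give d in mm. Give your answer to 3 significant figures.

7.10 mm

Required rate k = F/δ = 291/32.2 = 9.0373 N/mm
d = (8D³N_a·k / G)^(1/4) = (8·46.0³·15·9.0373 / (41.6×10³))^0.25
  = (2537.5)^0.25 = 7.0974 mm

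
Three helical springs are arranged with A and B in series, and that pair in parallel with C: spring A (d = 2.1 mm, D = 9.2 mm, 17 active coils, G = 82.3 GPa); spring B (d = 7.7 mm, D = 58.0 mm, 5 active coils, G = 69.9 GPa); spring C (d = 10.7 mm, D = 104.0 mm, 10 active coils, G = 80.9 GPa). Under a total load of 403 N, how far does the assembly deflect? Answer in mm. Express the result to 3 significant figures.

k_A = Gd⁴/(8D³N_a) = (82.3×10³)(2.1⁴)/(8·9.2³·17) = 15.114 N/mm
k_B = Gd⁴/(8D³N_a) = (69.9×10³)(7.7⁴)/(8·58.0³·5) = 31.484 N/mm
k_C = Gd⁴/(8D³N_a) = (80.9×10³)(10.7⁴)/(8·104.0³·10) = 11.784 N/mm
Springs A,B series: k_AB = 1/(1/15.114+1/31.484) = 10.212 N/mm; parallel with C: k_eq = 10.212+11.784 = 21.996 N/mm
δ = F/k_eq = 403/21.996 = 18.322 mm

18.3 mm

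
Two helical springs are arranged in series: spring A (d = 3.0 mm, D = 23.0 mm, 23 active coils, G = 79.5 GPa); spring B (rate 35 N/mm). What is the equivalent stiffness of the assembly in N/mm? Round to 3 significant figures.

k_A = Gd⁴/(8D³N_a) = (79.5×10³)(3.0⁴)/(8·23.0³·23) = 2.8764 N/mm
Series: 1/k_eq = 1/2.8764 + 1/35 = 0.37623; k_eq = 2.658 N/mm

2.66 N/mm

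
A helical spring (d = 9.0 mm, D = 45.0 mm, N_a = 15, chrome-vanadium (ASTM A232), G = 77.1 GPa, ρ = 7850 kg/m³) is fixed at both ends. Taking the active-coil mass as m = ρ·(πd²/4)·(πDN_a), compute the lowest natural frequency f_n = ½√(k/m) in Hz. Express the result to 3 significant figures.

k = Gd⁴/(8D³N_a) = (77.1×10³)(9.0⁴)/(8·45.0³·15) = 46.26 N/mm = 46260 N/m
Wire length L = πDN_a = π·45.0·15 = 2120.6 mm
m = ρ·(πd²/4)·L = 7850 × 63.617×10⁻⁶ m² × 2.1206 m = 1.059 kg
f_n = ½√(k/m) = 0.5·√(46260/1.059) = 0.5·√(43682) = 104.5 Hz

105 Hz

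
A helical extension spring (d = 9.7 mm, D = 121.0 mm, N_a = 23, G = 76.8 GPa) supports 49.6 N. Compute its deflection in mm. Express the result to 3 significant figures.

23.8 mm

k = Gd⁴/(8D³N_a) = (76.8×10³)(9.7⁴)/(8·121.0³·23) = 2.0858 N/mm
δ = F/k = 49.6 / 2.0858 = 23.78 mm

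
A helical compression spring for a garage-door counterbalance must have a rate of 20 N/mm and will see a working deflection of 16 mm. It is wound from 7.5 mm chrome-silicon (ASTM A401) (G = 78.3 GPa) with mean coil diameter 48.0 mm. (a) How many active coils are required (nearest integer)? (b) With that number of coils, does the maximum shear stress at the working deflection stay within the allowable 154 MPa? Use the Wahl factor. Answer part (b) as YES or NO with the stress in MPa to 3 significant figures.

N_a = Gd⁴/(8D³k) = (78.3×10³)(7.5⁴)/(8·48.0³·20) = 14 → N_a = 14
Actual rate k = Gd⁴/(8D³·14) = 20.002 N/mm
Working load F = kδ = 20.002·16 = 320.03 N
C = 48.0/7.5 = 6.4000; K_W = (4C−1)/(4C−4)+0.615/C = 1.2350
τ_max = K_W·8FD/(πd³) = 1.2350·92.722 = 114.51 MPa
τ_max ≤ 154 MPa → acceptable

(a) 14 coils; (b) YES, τ_max = 115 MPa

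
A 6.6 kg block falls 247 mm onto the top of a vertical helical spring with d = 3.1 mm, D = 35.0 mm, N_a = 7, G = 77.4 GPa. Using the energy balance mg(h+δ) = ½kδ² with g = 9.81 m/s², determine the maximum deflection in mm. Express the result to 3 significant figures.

128 mm

k = Gd⁴/(8D³N_a) = (77.4×10³)(3.1⁴)/(8·35.0³·7) = 2.9771 N/mm
W = mg = 6.6 × 9.81 = 64.746 N
½kδ² − Wδ − Wh = 0 → δ = (W + √(W² + 2kWh))/k
δ = (64.746 + √(4192 + 95221.6))/2.9771 = (64.746 + 315.3)/2.9771 = 127.66 mm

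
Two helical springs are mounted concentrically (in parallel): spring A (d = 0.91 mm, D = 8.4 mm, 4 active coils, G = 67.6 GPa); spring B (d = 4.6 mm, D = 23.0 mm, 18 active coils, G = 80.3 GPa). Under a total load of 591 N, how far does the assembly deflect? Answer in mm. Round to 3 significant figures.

k_A = Gd⁴/(8D³N_a) = (67.6×10³)(0.91⁴)/(8·8.4³·4) = 2.4441 N/mm
k_B = Gd⁴/(8D³N_a) = (80.3×10³)(4.6⁴)/(8·23.0³·18) = 20.521 N/mm
Parallel: k_eq = 2.4441 + 20.521 = 22.965 N/mm
δ = F/k_eq = 591/22.965 = 25.735 mm

25.7 mm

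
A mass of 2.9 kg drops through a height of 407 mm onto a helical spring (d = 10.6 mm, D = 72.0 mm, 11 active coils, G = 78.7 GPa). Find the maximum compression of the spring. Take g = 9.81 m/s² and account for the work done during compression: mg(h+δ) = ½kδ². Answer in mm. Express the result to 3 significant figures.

28.6 mm

k = Gd⁴/(8D³N_a) = (78.7×10³)(10.6⁴)/(8·72.0³·11) = 30.249 N/mm
W = mg = 2.9 × 9.81 = 28.449 N
½kδ² − Wδ − Wh = 0 → δ = (W + √(W² + 2kWh))/k
δ = (28.449 + √(809.35 + 700502))/30.249 = (28.449 + 837.44)/30.249 = 28.625 mm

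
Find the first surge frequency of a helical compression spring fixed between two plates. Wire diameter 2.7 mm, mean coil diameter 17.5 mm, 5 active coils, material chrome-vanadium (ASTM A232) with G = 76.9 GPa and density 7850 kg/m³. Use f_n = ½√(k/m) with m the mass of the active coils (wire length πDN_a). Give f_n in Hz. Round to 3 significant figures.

k = Gd⁴/(8D³N_a) = (76.9×10³)(2.7⁴)/(8·17.5³·5) = 19.064 N/mm = 19064 N/m
Wire length L = πDN_a = π·17.5·5 = 274.89 mm
m = ρ·(πd²/4)·L = 7850 × 5.7256×10⁻⁶ m² × 0.27489 m = 0.012355 kg
f_n = ½√(k/m) = 0.5·√(19064/0.012355) = 0.5·√(1.543e+06) = 621.09 Hz

621 Hz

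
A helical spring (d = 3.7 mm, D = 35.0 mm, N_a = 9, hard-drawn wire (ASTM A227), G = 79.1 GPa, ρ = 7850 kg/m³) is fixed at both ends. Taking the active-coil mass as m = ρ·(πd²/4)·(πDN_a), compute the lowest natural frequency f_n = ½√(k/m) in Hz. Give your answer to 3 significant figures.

120 Hz

k = Gd⁴/(8D³N_a) = (79.1×10³)(3.7⁴)/(8·35.0³·9) = 4.8023 N/mm = 4802.3 N/m
Wire length L = πDN_a = π·35.0·9 = 989.6 mm
m = ρ·(πd²/4)·L = 7850 × 10.752×10⁻⁶ m² × 0.9896 m = 0.083526 kg
f_n = ½√(k/m) = 0.5·√(4802.3/0.083526) = 0.5·√(57494) = 119.89 Hz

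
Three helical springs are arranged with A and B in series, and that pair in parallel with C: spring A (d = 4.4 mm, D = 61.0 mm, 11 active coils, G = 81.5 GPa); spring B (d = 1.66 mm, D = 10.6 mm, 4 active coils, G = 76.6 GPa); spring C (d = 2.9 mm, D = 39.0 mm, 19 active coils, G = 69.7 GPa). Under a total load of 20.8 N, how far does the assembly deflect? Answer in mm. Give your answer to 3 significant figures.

10.7 mm

k_A = Gd⁴/(8D³N_a) = (81.5×10³)(4.4⁴)/(8·61.0³·11) = 1.5293 N/mm
k_B = Gd⁴/(8D³N_a) = (76.6×10³)(1.66⁴)/(8·10.6³·4) = 15.261 N/mm
k_C = Gd⁴/(8D³N_a) = (69.7×10³)(2.9⁴)/(8·39.0³·19) = 0.54675 N/mm
Springs A,B series: k_AB = 1/(1/1.5293+1/15.261) = 1.39 N/mm; parallel with C: k_eq = 1.39+0.54675 = 1.9368 N/mm
δ = F/k_eq = 20.8/1.9368 = 10.74 mm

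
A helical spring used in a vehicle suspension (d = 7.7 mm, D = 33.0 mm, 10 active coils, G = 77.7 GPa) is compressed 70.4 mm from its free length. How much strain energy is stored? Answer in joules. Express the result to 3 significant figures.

k = Gd⁴/(8D³N_a) = (77.7×10³)(7.7⁴)/(8·33.0³·10) = 95.006 N/mm
U = ½kδ² = 0.5 × 95.006 × 70.4² = 2.3543e+05 N·mm = 235.43 J

235 J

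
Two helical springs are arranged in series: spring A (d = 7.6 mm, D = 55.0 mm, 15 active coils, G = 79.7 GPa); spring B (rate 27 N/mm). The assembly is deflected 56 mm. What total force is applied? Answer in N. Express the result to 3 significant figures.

499 N

k_A = Gd⁴/(8D³N_a) = (79.7×10³)(7.6⁴)/(8·55.0³·15) = 13.318 N/mm
Series: 1/k_eq = 1/13.318 + 1/27 = 0.11212; k_eq = 8.9188 N/mm
F = k_eq·δ = 8.9188·56 = 499.45 N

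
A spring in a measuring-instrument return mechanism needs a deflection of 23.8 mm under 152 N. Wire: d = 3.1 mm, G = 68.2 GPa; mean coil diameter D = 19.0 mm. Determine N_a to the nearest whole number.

Required rate k = F/δ = 152/23.8 = 6.3866 N/mm
N_a = Gd⁴/(8D³k) = (68.2×10³ × 3.1⁴)/(8 × 19.0³ × 6.3866)
    = 6.29841e+06 / 350443 = 17.97 → 18 coils

18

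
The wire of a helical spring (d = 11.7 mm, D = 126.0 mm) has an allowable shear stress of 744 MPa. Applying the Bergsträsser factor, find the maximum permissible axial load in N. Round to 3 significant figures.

C = D/d = 126.0/11.7 = 10.7692
K_B = (4C+2)/(4C−3) = 45.077/40.077 = 1.1248
τ_max = K·8FD/(πd³) → F_max = τ_allow·πd³/(8DK)
F_max = 744·π·11.7³/(8·126.0·1.1248) = 3.7435e+06/1133.8 = 3301.9 N

3300 N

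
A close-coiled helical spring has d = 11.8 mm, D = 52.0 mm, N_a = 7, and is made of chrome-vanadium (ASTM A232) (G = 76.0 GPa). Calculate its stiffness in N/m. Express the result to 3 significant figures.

k = Gd⁴/(8D³N_a) = (76.0×10³ × 11.8⁴) / (8 × 52.0³ × 7)
  = 1.47347e+09 / 7.87405e+06 = 187.13 N/mm = 1.8713e+05 N/m

187000 N/m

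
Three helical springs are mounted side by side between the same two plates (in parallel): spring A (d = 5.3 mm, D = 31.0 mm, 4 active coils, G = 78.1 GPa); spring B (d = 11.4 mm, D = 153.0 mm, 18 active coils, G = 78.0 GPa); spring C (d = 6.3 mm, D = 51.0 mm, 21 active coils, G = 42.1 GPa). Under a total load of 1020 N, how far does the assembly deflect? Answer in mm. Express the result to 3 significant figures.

k_A = Gd⁴/(8D³N_a) = (78.1×10³)(5.3⁴)/(8·31.0³·4) = 64.643 N/mm
k_B = Gd⁴/(8D³N_a) = (78.0×10³)(11.4⁴)/(8·153.0³·18) = 2.5543 N/mm
k_C = Gd⁴/(8D³N_a) = (42.1×10³)(6.3⁴)/(8·51.0³·21) = 2.9759 N/mm
Parallel: k_eq = 64.643 + 2.5543 + 2.9759 = 70.173 N/mm
δ = F/k_eq = 1020/70.173 = 14.536 mm

14.5 mm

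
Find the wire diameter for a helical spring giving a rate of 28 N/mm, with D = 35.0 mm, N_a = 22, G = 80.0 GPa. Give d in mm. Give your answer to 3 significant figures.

7.17 mm

d = (8D³N_a·k / G)^(1/4) = (8·35.0³·22·28 / (80.0×10³))^0.25
  = (2641.1)^0.25 = 7.1688 mm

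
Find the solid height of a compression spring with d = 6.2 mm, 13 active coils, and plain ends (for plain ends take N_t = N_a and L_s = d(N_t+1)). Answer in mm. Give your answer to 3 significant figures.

86.8 mm

plain ends: N_t = N_a = 13
L_s = d·(N_t+1) = 6.2 × 14 = 86.8 mm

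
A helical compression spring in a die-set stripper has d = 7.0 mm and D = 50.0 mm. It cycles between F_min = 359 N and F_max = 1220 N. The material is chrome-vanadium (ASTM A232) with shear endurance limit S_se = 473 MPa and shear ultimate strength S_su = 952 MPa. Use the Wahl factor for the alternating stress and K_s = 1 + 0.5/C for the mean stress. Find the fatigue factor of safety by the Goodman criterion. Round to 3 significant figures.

1.36

C = D/d = 50.0/7.0 = 7.1429; K_W = (4C−1)/(4C−4)+0.615/C = 1.2082; K_s = 1+0.5/C = 1.0700
F_a = (F_max−F_min)/2 = 430.5 N; F_m = (F_max+F_min)/2 = 789.5 N
τ_a = K_W·8F_aD/(πd³) = 1.2082 × 159.8 = 193.07 MPa
τ_m = K_s·8F_mD/(πd³) = 1.0700 × 293.07 = 313.58 MPa
Goodman: 1/n_f = τ_a/S_se + τ_m/S_su = 193.07/473 + 313.58/952 = 0.40819 + 0.32939 = 0.73759
n_f = 1/0.73759 = 1.356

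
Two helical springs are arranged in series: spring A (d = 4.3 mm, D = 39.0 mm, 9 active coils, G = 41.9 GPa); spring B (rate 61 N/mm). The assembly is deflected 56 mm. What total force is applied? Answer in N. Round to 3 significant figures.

178 N

k_A = Gd⁴/(8D³N_a) = (41.9×10³)(4.3⁴)/(8·39.0³·9) = 3.354 N/mm
Series: 1/k_eq = 1/3.354 + 1/61 = 0.31455; k_eq = 3.1792 N/mm
F = k_eq·δ = 3.1792·56 = 178.03 N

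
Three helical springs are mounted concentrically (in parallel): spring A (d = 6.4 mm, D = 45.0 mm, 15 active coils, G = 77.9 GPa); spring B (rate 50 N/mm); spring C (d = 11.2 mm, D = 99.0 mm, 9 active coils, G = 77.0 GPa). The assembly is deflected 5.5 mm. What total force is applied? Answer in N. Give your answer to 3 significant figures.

436 N

k_A = Gd⁴/(8D³N_a) = (77.9×10³)(6.4⁴)/(8·45.0³·15) = 11.952 N/mm
k_C = Gd⁴/(8D³N_a) = (77.0×10³)(11.2⁴)/(8·99.0³·9) = 17.343 N/mm
Parallel: k_eq = 11.952 + 50 + 17.343 = 79.295 N/mm
F = k_eq·δ = 79.295·5.5 = 436.12 N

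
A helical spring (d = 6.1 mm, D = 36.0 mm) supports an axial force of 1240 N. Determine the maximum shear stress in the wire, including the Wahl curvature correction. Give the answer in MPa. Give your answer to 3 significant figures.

Spring index C = D/d = 36.0/6.1 = 5.9016
K_W = (4C−1)/(4C−4) + 0.615/C = 22.607/19.607 + 0.1042 = 1.2572
τ₀ = 8FD/(πd³) = 8·1240·36.0/(π·6.1³) = 357120/713.08 = 500.81 MPa
τ_max = K·τ₀ = 1.2572 × 500.81 = 629.63 MPa

630 MPa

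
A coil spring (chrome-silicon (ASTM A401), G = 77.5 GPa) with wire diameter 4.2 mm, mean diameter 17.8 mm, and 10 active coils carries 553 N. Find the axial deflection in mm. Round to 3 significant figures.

10.3 mm

k = Gd⁴/(8D³N_a) = (77.5×10³)(4.2⁴)/(8·17.8³·10) = 53.45 N/mm
δ = F/k = 553 / 53.45 = 10.346 mm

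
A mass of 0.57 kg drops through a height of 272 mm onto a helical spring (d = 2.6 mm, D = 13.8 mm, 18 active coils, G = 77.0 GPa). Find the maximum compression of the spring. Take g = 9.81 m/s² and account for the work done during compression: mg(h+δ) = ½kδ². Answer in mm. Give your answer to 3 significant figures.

k = Gd⁴/(8D³N_a) = (77.0×10³)(2.6⁴)/(8·13.8³·18) = 9.2979 N/mm
W = mg = 0.57 × 9.81 = 5.5917 N
½kδ² − Wδ − Wh = 0 → δ = (W + √(W² + 2kWh))/k
δ = (5.5917 + √(31.267 + 28283.1))/9.2979 = (5.5917 + 168.27)/9.2979 = 18.699 mm

18.7 mm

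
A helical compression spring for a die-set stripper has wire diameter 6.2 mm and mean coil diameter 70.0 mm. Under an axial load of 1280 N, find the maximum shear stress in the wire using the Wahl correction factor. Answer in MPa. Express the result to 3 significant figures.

Spring index C = D/d = 70.0/6.2 = 11.2903
K_W = (4C−1)/(4C−4) + 0.615/C = 44.161/41.161 + 0.0545 = 1.1274
τ₀ = 8FD/(πd³) = 8·1280·70.0/(π·6.2³) = 716800/748.73 = 957.36 MPa
τ_max = K·τ₀ = 1.1274 × 957.36 = 1079.3 MPa

1080 MPa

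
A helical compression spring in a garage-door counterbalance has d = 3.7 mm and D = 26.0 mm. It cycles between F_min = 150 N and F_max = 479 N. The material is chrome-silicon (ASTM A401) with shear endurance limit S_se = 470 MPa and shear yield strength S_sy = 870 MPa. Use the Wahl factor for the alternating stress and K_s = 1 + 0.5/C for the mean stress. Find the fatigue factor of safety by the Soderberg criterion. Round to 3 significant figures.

C = D/d = 26.0/3.7 = 7.0270; K_W = (4C−1)/(4C−4)+0.615/C = 1.2120; K_s = 1+0.5/C = 1.0712
F_a = (F_max−F_min)/2 = 164.5 N; F_m = (F_max+F_min)/2 = 314.5 N
τ_a = K_W·8F_aD/(πd³) = 1.2120 × 215.02 = 260.59 MPa
τ_m = K_s·8F_mD/(πd³) = 1.0712 × 411.08 = 440.33 MPa
Soderberg: 1/n_f = τ_a/S_se + τ_m/S_sy = 260.59/470 + 440.33/870 = 0.55445 + 0.50613 = 1.0606
n_f = 1/1.0606 = 0.9429

0.943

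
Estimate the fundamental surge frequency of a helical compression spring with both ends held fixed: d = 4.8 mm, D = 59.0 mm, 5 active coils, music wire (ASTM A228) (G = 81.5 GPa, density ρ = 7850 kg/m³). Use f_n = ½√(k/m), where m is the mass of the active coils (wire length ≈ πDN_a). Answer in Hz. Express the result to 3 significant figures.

100 Hz

k = Gd⁴/(8D³N_a) = (81.5×10³)(4.8⁴)/(8·59.0³·5) = 5.2663 N/mm = 5266.3 N/m
Wire length L = πDN_a = π·59.0·5 = 926.77 mm
m = ρ·(πd²/4)·L = 7850 × 18.096×10⁻⁶ m² × 0.92677 m = 0.13165 kg
f_n = ½√(k/m) = 0.5·√(5266.3/0.13165) = 0.5·√(40003) = 100 Hz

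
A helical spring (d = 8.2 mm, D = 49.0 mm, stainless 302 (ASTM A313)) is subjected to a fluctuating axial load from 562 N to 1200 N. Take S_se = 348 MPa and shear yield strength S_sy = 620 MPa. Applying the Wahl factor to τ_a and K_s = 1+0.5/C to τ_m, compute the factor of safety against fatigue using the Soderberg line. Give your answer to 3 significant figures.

1.64

C = D/d = 49.0/8.2 = 5.9756; K_W = (4C−1)/(4C−4)+0.615/C = 1.2537; K_s = 1+0.5/C = 1.0837
F_a = (F_max−F_min)/2 = 319 N; F_m = (F_max+F_min)/2 = 881 N
τ_a = K_W·8F_aD/(πd³) = 1.2537 × 72.191 = 90.503 MPa
τ_m = K_s·8F_mD/(πd³) = 1.0837 × 199.37 = 216.06 MPa
Soderberg: 1/n_f = τ_a/S_se + τ_m/S_sy = 90.503/348 + 216.06/620 = 0.26007 + 0.34848 = 0.60855
n_f = 1/0.60855 = 1.643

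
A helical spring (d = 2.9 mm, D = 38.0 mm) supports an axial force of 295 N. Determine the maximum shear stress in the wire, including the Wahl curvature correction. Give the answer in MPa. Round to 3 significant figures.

1300 MPa

Spring index C = D/d = 38.0/2.9 = 13.1034
K_W = (4C−1)/(4C−4) + 0.615/C = 51.414/48.414 + 0.0469 = 1.1089
τ₀ = 8FD/(πd³) = 8·295·38.0/(π·2.9³) = 89680/76.62 = 1170.4 MPa
τ_max = K·τ₀ = 1.1089 × 1170.4 = 1297.9 MPa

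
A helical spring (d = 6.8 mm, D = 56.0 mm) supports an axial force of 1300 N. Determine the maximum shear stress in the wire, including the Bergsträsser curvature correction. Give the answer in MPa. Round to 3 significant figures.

688 MPa

Spring index C = D/d = 56.0/6.8 = 8.2353
K_B = (4C+2)/(4C−3) = 34.941/29.941 = 1.1670
τ₀ = 8FD/(πd³) = 8·1300·56.0/(π·6.8³) = 582400/987.82 = 589.58 MPa
τ_max = K·τ₀ = 1.1670 × 589.58 = 688.04 MPa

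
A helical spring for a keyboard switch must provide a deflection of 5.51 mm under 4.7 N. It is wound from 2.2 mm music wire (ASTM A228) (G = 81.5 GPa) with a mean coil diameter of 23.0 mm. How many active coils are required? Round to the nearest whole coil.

Required rate k = F/δ = 4.7/5.51 = 0.85299 N/mm
N_a = Gd⁴/(8D³k) = (81.5×10³ × 2.2⁴)/(8 × 23.0³ × 0.85299)
    = 1.90919e+06 / 83027.1 = 22.99 → 23 coils

23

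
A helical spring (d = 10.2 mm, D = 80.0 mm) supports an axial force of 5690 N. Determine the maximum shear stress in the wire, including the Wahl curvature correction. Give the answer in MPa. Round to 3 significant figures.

Spring index C = D/d = 80.0/10.2 = 7.8431
K_W = (4C−1)/(4C−4) + 0.615/C = 30.373/27.373 + 0.0784 = 1.1880
τ₀ = 8FD/(πd³) = 8·5690·80.0/(π·10.2³) = 3.6416e+06/3333.9 = 1092.3 MPa
τ_max = K·τ₀ = 1.1880 × 1092.3 = 1297.7 MPa

1300 MPa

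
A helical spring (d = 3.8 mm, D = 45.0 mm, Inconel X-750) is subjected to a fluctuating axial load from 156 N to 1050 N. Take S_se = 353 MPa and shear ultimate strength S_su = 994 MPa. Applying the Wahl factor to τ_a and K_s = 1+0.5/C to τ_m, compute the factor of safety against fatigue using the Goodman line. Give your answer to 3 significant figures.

0.233

C = D/d = 45.0/3.8 = 11.8421; K_W = (4C−1)/(4C−4)+0.615/C = 1.1211; K_s = 1+0.5/C = 1.0422
F_a = (F_max−F_min)/2 = 447 N; F_m = (F_max+F_min)/2 = 603 N
τ_a = K_W·8F_aD/(πd³) = 1.1211 × 933.49 = 1046.5 MPa
τ_m = K_s·8F_mD/(πd³) = 1.0422 × 1259.3 = 1312.4 MPa
Goodman: 1/n_f = τ_a/S_se + τ_m/S_su = 1046.5/353 + 1312.4/994 = 2.96471 + 1.32036 = 4.2851
n_f = 1/4.2851 = 0.2334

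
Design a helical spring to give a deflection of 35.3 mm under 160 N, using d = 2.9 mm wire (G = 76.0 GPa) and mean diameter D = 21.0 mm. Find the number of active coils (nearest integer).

16

Required rate k = F/δ = 160/35.3 = 4.5326 N/mm
N_a = Gd⁴/(8D³k) = (76.0×10³ × 2.9⁴)/(8 × 21.0³ × 4.5326)
    = 5.37534e+06 / 335810 = 16.01 → 16 coils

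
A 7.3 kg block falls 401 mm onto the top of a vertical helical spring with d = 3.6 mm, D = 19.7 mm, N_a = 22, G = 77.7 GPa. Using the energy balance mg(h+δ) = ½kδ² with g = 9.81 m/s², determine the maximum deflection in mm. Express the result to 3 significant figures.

k = Gd⁴/(8D³N_a) = (77.7×10³)(3.6⁴)/(8·19.7³·22) = 9.6988 N/mm
W = mg = 7.3 × 9.81 = 71.613 N
½kδ² − Wδ − Wh = 0 → δ = (W + √(W² + 2kWh))/k
δ = (71.613 + √(5128.4 + 557039))/9.6988 = (71.613 + 749.78)/9.6988 = 84.69 mm

84.7 mm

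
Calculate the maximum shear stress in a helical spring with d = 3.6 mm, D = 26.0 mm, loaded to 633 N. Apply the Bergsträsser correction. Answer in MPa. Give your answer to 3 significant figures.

1070 MPa

Spring index C = D/d = 26.0/3.6 = 7.2222
K_B = (4C+2)/(4C−3) = 30.889/25.889 = 1.1931
τ₀ = 8FD/(πd³) = 8·633·26.0/(π·3.6³) = 131664/146.57 = 898.28 MPa
τ_max = K·τ₀ = 1.1931 × 898.28 = 1071.8 MPa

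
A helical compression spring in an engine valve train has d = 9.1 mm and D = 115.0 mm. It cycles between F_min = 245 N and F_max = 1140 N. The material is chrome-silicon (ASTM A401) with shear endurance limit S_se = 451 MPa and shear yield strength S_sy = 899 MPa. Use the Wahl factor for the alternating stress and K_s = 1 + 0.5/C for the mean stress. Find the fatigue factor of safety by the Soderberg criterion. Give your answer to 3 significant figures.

C = D/d = 115.0/9.1 = 12.6374; K_W = (4C−1)/(4C−4)+0.615/C = 1.1131; K_s = 1+0.5/C = 1.0396
F_a = (F_max−F_min)/2 = 447.5 N; F_m = (F_max+F_min)/2 = 692.5 N
τ_a = K_W·8F_aD/(πd³) = 1.1131 × 173.9 = 193.57 MPa
τ_m = K_s·8F_mD/(πd³) = 1.0396 × 269.11 = 279.76 MPa
Soderberg: 1/n_f = τ_a/S_se + τ_m/S_sy = 193.57/451 + 279.76/899 = 0.42921 + 0.31119 = 0.7404
n_f = 1/0.7404 = 1.351

1.35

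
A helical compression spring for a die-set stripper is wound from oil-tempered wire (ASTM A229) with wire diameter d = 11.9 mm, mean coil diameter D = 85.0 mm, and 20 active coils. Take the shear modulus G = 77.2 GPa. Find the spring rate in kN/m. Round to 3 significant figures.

k = Gd⁴/(8D³N_a) = (77.2×10³ × 11.9⁴) / (8 × 85.0³ × 20)
  = 1.54812e+09 / 9.826e+07 = 15.755 N/mm

15.8 kN/m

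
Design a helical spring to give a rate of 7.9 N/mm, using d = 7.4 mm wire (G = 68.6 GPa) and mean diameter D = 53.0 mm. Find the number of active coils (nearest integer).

22

N_a = Gd⁴/(8D³k) = (68.6×10³ × 7.4⁴)/(8 × 53.0³ × 7.9)
    = 2.05708e+08 / 9.40903e+06 = 21.86 → 22 coils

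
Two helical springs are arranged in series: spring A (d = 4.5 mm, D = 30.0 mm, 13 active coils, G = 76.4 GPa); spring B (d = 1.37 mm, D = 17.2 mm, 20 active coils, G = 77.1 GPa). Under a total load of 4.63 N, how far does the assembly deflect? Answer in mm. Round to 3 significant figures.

k_A = Gd⁴/(8D³N_a) = (76.4×10³)(4.5⁴)/(8·30.0³·13) = 11.157 N/mm
k_B = Gd⁴/(8D³N_a) = (77.1×10³)(1.37⁴)/(8·17.2³·20) = 0.3336 N/mm
Series: 1/k_eq = 1/11.157 + 1/0.3336 = 3.0872; k_eq = 0.32392 N/mm
δ = F/k_eq = 4.63/0.32392 = 14.294 mm

14.3 mm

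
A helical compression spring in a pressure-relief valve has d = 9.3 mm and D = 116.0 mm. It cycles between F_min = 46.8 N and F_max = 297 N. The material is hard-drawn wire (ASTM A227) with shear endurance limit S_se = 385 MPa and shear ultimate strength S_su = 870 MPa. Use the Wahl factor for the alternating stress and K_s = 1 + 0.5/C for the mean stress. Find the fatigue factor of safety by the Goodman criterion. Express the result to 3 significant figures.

C = D/d = 116.0/9.3 = 12.4731; K_W = (4C−1)/(4C−4)+0.615/C = 1.1147; K_s = 1+0.5/C = 1.0401
F_a = (F_max−F_min)/2 = 125.1 N; F_m = (F_max+F_min)/2 = 171.9 N
τ_a = K_W·8F_aD/(πd³) = 1.1147 × 45.942 = 51.21 MPa
τ_m = K_s·8F_mD/(πd³) = 1.0401 × 63.128 = 65.659 MPa
Goodman: 1/n_f = τ_a/S_se + τ_m/S_su = 51.21/385 + 65.659/870 = 0.13301 + 0.07547 = 0.20848
n_f = 1/0.20848 = 4.797

4.80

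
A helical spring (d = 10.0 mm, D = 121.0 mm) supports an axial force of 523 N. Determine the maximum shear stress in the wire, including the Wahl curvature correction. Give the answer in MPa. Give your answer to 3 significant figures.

180 MPa

Spring index C = D/d = 121.0/10.0 = 12.1000
K_W = (4C−1)/(4C−4) + 0.615/C = 47.400/44.400 + 0.0508 = 1.1184
τ₀ = 8FD/(πd³) = 8·523·121.0/(π·10.0³) = 506264/3141.6 = 161.15 MPa
τ_max = K·τ₀ = 1.1184 × 161.15 = 180.23 MPa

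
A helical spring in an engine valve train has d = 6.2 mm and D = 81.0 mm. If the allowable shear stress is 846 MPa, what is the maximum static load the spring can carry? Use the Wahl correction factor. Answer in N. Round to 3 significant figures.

C = D/d = 81.0/6.2 = 13.0645
K_W = (4C−1)/(4C−4) + 0.615/C = 51.258/48.258 + 0.0471 = 1.1092
τ_max = K·8FD/(πd³) → F_max = τ_allow·πd³/(8DK)
F_max = 846·π·6.2³/(8·81.0·1.1092) = 6.3343e+05/718.79 = 881.24 N

881 N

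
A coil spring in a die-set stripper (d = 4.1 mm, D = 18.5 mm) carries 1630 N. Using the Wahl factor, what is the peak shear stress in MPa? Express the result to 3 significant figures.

1500 MPa

Spring index C = D/d = 18.5/4.1 = 4.5122
K_W = (4C−1)/(4C−4) + 0.615/C = 17.049/14.049 + 0.1363 = 1.3498
τ₀ = 8FD/(πd³) = 8·1630·18.5/(π·4.1³) = 241240/216.52 = 1114.2 MPa
τ_max = K·τ₀ = 1.3498 × 1114.2 = 1503.9 MPa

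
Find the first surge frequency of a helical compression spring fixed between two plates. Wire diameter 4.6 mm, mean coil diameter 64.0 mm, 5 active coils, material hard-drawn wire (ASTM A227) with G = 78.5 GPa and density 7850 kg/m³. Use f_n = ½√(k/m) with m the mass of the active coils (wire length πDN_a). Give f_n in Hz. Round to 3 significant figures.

79.9 Hz

k = Gd⁴/(8D³N_a) = (78.5×10³)(4.6⁴)/(8·64.0³·5) = 3.352 N/mm = 3352 N/m
Wire length L = πDN_a = π·64.0·5 = 1005.3 mm
m = ρ·(πd²/4)·L = 7850 × 16.619×10⁻⁶ m² × 1.0053 m = 0.13115 kg
f_n = ½√(k/m) = 0.5·√(3352/0.13115) = 0.5·√(25558) = 79.934 Hz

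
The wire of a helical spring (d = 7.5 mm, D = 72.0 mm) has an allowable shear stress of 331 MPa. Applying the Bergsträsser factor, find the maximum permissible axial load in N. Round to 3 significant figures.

667 N

C = D/d = 72.0/7.5 = 9.6000
K_B = (4C+2)/(4C−3) = 40.400/35.400 = 1.1412
τ_max = K·8FD/(πd³) → F_max = τ_allow·πd³/(8DK)
F_max = 331·π·7.5³/(8·72.0·1.1412) = 4.3869e+05/657.36 = 667.36 N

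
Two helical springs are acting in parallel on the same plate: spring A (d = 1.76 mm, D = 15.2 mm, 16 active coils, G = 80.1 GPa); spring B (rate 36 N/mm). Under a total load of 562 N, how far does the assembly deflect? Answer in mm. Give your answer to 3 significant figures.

k_A = Gd⁴/(8D³N_a) = (80.1×10³)(1.76⁴)/(8·15.2³·16) = 1.7098 N/mm
Parallel: k_eq = 1.7098 + 36 = 37.71 N/mm
δ = F/k_eq = 562/37.71 = 14.903 mm

14.9 mm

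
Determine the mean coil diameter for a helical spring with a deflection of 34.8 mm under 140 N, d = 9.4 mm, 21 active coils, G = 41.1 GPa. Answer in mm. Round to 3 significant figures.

Required rate k = F/δ = 140/34.8 = 4.023 N/mm
D = (Gd⁴/(8N_a·k))^(1/3) = (41.1×10³·9.4⁴/(8·21·4.023))^(1/3)
  = (474783)^(1/3) = 78.0127 mm

78.0 mm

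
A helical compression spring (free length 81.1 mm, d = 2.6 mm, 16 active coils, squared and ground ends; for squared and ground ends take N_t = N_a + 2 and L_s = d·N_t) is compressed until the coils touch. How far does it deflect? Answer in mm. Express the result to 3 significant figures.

N_t = 18; L_s = 2.6·18 = 46.8 mm
δ_solid = L₀ − L_s = 81.1 − 46.8 = 34.3 mm

34.3 mm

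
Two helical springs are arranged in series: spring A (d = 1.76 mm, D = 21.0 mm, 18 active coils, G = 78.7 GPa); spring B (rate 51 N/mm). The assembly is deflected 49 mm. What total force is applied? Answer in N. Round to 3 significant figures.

27.4 N

k_A = Gd⁴/(8D³N_a) = (78.7×10³)(1.76⁴)/(8·21.0³·18) = 0.56625 N/mm
Series: 1/k_eq = 1/0.56625 + 1/51 = 1.7856; k_eq = 0.56003 N/mm
F = k_eq·δ = 0.56003·49 = 27.441 N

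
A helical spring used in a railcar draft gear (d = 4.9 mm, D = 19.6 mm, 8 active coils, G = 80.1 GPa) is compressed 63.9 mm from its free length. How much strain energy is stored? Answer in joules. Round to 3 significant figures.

196 J

k = Gd⁴/(8D³N_a) = (80.1×10³)(4.9⁴)/(8·19.6³·8) = 95.823 N/mm
U = ½kδ² = 0.5 × 95.823 × 63.9² = 1.9563e+05 N·mm = 195.63 J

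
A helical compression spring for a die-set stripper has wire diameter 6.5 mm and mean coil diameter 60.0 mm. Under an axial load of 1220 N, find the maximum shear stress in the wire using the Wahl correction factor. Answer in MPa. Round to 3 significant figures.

Spring index C = D/d = 60.0/6.5 = 9.2308
K_W = (4C−1)/(4C−4) + 0.615/C = 35.923/32.923 + 0.0666 = 1.1577
τ₀ = 8FD/(πd³) = 8·1220·60.0/(π·6.5³) = 585600/862.76 = 678.75 MPa
τ_max = K·τ₀ = 1.1577 × 678.75 = 785.82 MPa

786 MPa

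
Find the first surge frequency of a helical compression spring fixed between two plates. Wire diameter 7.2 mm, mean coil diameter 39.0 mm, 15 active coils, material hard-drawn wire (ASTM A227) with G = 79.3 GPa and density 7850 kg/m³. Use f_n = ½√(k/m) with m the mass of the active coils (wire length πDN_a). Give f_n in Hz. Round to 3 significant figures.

k = Gd⁴/(8D³N_a) = (79.3×10³)(7.2⁴)/(8·39.0³·15) = 29.938 N/mm = 29938 N/m
Wire length L = πDN_a = π·39.0·15 = 1837.8 mm
m = ρ·(πd²/4)·L = 7850 × 40.715×10⁻⁶ m² × 1.8378 m = 0.5874 kg
f_n = ½√(k/m) = 0.5·√(29938/0.5874) = 0.5·√(50968) = 112.88 Hz

113 Hz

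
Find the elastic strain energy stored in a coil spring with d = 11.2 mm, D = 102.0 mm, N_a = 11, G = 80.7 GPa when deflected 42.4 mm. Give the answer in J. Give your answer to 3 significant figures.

k = Gd⁴/(8D³N_a) = (80.7×10³)(11.2⁴)/(8·102.0³·11) = 13.598 N/mm
U = ½kδ² = 0.5 × 13.598 × 42.4² = 12223 N·mm = 12.223 J

12.2 J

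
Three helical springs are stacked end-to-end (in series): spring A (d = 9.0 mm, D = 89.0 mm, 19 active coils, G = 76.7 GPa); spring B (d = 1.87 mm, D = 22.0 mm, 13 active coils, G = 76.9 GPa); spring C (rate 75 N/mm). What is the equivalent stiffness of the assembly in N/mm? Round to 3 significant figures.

0.712 N/mm

k_A = Gd⁴/(8D³N_a) = (76.7×10³)(9.0⁴)/(8·89.0³·19) = 4.6963 N/mm
k_B = Gd⁴/(8D³N_a) = (76.9×10³)(1.87⁴)/(8·22.0³·13) = 0.84916 N/mm
Series: 1/k_eq = 1/4.6963 + 1/0.84916 + 1/75 = 1.4039; k_eq = 0.7123 N/mm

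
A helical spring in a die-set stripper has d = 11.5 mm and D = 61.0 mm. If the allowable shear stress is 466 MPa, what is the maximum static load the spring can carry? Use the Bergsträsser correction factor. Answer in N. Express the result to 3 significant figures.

C = D/d = 61.0/11.5 = 5.3043
K_B = (4C+2)/(4C−3) = 23.217/18.217 = 1.2745
τ_max = K·8FD/(πd³) → F_max = τ_allow·πd³/(8DK)
F_max = 466·π·11.5³/(8·61.0·1.2745) = 2.2265e+06/621.94 = 3580 N

3580 N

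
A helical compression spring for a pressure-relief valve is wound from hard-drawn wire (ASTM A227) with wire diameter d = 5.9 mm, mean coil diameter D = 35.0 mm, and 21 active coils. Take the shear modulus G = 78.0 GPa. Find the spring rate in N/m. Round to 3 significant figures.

13100 N/m

k = Gd⁴/(8D³N_a) = (78.0×10³ × 5.9⁴) / (8 × 35.0³ × 21)
  = 9.45154e+07 / 7.203e+06 = 13.122 N/mm = 13122 N/m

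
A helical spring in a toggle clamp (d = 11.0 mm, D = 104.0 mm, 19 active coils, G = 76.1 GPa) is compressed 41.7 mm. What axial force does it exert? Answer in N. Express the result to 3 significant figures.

272 N

k = Gd⁴/(8D³N_a) = (76.1×10³)(11.0⁴)/(8·104.0³·19) = 6.5165 N/mm
F = k·δ = 6.5165 × 41.7 = 271.74 N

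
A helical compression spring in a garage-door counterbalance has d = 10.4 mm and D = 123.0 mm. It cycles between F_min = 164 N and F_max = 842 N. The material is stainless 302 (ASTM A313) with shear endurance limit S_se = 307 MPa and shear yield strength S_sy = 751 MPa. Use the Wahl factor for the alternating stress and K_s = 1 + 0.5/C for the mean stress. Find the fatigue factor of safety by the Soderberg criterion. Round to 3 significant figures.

C = D/d = 123.0/10.4 = 11.8269; K_W = (4C−1)/(4C−4)+0.615/C = 1.1213; K_s = 1+0.5/C = 1.0423
F_a = (F_max−F_min)/2 = 339 N; F_m = (F_max+F_min)/2 = 503 N
τ_a = K_W·8F_aD/(πd³) = 1.1213 × 94.394 = 105.84 MPa
τ_m = K_s·8F_mD/(πd³) = 1.0423 × 140.06 = 145.98 MPa
Soderberg: 1/n_f = τ_a/S_se + τ_m/S_sy = 105.84/307 + 145.98/751 = 0.34476 + 0.19438 = 0.53914
n_f = 1/0.53914 = 1.855

1.85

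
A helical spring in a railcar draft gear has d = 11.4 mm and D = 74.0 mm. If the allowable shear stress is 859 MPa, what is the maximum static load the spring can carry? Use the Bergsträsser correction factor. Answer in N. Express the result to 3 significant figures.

5550 N

C = D/d = 74.0/11.4 = 6.4912
K_B = (4C+2)/(4C−3) = 27.965/22.965 = 1.2177
τ_max = K·8FD/(πd³) → F_max = τ_allow·πd³/(8DK)
F_max = 859·π·11.4³/(8·74.0·1.2177) = 3.9981e+06/720.89 = 5546.1 N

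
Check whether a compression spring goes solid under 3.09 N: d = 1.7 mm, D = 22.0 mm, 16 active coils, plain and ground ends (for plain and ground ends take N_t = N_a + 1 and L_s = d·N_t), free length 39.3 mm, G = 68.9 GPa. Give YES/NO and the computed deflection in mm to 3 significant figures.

k = Gd⁴/(8D³N_a) = (68.9×10³)(1.7⁴)/(8·22.0³·16) = 0.42222 N/mm
N_t = 17; L_s = 1.7·17 = 28.9 mm; δ_solid = L₀ − L_s = 39.3 − 28.9 = 10.4 mm
δ = F/k = 3.09/0.42222 = 7.3185 mm
δ < δ_solid → spring does not go solid

NO, δ = 7.32 mm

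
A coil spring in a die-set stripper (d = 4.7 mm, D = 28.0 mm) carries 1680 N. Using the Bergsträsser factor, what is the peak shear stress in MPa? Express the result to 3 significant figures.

Spring index C = D/d = 28.0/4.7 = 5.9574
K_B = (4C+2)/(4C−3) = 25.830/20.830 = 1.2400
τ₀ = 8FD/(πd³) = 8·1680·28.0/(π·4.7³) = 376320/326.17 = 1153.8 MPa
τ_max = K·τ₀ = 1.2400 × 1153.8 = 1430.7 MPa

1430 MPa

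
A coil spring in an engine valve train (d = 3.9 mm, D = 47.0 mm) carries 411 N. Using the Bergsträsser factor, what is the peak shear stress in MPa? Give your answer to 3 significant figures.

Spring index C = D/d = 47.0/3.9 = 12.0513
K_B = (4C+2)/(4C−3) = 50.205/45.205 = 1.1106
τ₀ = 8FD/(πd³) = 8·411·47.0/(π·3.9³) = 154536/186.36 = 829.25 MPa
τ_max = K·τ₀ = 1.1106 × 829.25 = 920.97 MPa

921 MPa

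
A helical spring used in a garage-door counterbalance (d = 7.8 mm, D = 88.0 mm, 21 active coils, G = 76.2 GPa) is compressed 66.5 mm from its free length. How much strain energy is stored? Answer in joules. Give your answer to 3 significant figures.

5.45 J

k = Gd⁴/(8D³N_a) = (76.2×10³)(7.8⁴)/(8·88.0³·21) = 2.4636 N/mm
U = ½kδ² = 0.5 × 2.4636 × 66.5² = 5447.4 N·mm = 5.4474 J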